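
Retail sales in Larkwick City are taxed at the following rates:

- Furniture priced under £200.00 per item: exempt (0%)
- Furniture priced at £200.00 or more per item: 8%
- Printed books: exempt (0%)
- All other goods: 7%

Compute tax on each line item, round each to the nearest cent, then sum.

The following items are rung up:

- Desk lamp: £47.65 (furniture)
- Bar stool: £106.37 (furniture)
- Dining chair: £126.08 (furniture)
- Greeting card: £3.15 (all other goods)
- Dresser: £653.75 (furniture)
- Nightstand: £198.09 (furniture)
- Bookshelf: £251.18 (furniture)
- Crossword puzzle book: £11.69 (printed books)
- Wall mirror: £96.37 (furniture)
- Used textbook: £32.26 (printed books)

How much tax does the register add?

Desk lamp £47.65: furniture, under £200.00 → 0% → £0.00
Bar stool £106.37: furniture, under £200.00 → 0% → £0.00
Dining chair £126.08: furniture, under £200.00 → 0% → £0.00
Greeting card £3.15: all other goods → 7% → £0.22
Dresser £653.75: furniture, £200.00 or more → 8% → £52.30
Nightstand £198.09: furniture, under £200.00 → 0% → £0.00
Bookshelf £251.18: furniture, £200.00 or more → 8% → £20.09
Crossword puzzle book £11.69: printed books → 0% → £0.00
Wall mirror £96.37: furniture, under £200.00 → 0% → £0.00
Used textbook £32.26: printed books → 0% → £0.00
Total tax = £0.22 + £52.30 + £20.09 = £72.61

£72.61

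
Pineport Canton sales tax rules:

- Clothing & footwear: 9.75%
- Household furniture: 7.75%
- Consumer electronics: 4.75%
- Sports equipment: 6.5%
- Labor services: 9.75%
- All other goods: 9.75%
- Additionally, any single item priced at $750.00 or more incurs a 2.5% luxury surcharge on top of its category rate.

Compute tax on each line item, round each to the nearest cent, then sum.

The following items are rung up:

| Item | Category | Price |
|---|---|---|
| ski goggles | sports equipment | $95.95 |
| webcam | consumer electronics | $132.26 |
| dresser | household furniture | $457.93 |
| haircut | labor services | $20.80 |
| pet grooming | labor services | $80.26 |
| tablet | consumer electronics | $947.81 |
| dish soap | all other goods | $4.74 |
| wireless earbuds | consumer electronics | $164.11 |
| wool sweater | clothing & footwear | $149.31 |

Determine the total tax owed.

Ski goggles $95.95: sports equipment → 6.5% → $6.24
Webcam $132.26: consumer electronics → 4.75% → $6.28
Dresser $457.93: household furniture → 7.75% → $35.49
Haircut $20.80: labor services → 9.75% → $2.03
Pet grooming $80.26: labor services → 9.75% → $7.83
Tablet $947.81: consumer electronics → 4.75% + 2.5% surcharge = 7.25% → $68.72
Dish soap $4.74: all other goods → 9.75% → $0.46
Wireless earbuds $164.11: consumer electronics → 4.75% → $7.80
Wool sweater $149.31: clothing & footwear → 9.75% → $14.56
Total tax = $6.24 + $6.28 + $35.49 + $2.03 + $7.83 + $68.72 + $0.46 + $7.80 + $14.56 = $149.41

$149.41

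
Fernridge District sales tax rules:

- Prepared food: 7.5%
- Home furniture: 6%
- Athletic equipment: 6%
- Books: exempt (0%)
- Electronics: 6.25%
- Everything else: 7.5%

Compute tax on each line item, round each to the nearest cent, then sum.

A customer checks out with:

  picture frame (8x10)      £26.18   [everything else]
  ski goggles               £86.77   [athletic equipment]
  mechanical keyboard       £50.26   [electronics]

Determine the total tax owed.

Picture frame (8x10) £26.18: everything else → 7.5% → £1.96
Ski goggles £86.77: athletic equipment → 6% → £5.21
Mechanical keyboard £50.26: electronics → 6.25% → £3.14
Total tax = £1.96 + £5.21 + £3.14 = £10.31

£10.31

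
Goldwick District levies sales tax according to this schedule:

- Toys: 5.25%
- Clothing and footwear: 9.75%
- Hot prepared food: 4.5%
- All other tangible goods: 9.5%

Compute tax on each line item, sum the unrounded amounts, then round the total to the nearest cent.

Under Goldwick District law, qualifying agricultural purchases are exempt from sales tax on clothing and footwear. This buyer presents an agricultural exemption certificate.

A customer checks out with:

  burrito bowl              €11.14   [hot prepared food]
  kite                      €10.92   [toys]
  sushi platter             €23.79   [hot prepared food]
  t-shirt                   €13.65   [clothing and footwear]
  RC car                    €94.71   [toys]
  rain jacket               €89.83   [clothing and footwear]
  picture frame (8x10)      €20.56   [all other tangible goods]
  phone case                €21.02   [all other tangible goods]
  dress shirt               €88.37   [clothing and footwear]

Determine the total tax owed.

€11.07

Burrito bowl €11.14: hot prepared food → 4.5% → €0.5013
Kite €10.92: toys → 5.25% → €0.5733
Sushi platter €23.79: hot prepared food → 4.5% → €1.07055
T-shirt €13.65: clothing and footwear, buyer-exempt → 0% → €0.00
RC car €94.71: toys → 5.25% → €4.972275
Rain jacket €89.83: clothing and footwear, buyer-exempt → 0% → €0.00
Picture frame (8x10) €20.56: all other tangible goods → 9.5% → €1.9532
Phone case €21.02: all other tangible goods → 9.5% → €1.9969
Dress shirt €88.37: clothing and footwear, buyer-exempt → 0% → €0.00
Unrounded tax sum = €11.067525 → €11.07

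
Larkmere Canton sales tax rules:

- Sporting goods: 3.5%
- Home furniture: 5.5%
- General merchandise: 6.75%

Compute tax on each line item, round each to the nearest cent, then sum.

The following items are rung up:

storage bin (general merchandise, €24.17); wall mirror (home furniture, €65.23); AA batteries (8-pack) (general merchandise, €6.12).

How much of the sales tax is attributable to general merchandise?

Storage bin €24.17: general merchandise → 6.75% → €1.63
AA batteries (8-pack) €6.12: general merchandise → 6.75% → €0.41
Tax on general merchandise = €1.63 + €0.41 = €2.04

€2.04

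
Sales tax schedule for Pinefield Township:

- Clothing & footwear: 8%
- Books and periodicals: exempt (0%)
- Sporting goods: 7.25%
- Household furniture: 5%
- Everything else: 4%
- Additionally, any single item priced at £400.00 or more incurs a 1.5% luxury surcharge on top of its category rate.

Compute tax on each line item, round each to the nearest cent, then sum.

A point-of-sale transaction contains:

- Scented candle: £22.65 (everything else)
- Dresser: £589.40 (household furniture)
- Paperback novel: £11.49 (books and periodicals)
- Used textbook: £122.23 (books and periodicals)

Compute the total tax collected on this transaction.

£39.22

Scented candle £22.65: everything else → 4% → £0.91
Dresser £589.40: household furniture → 5% + 1.5% surcharge = 6.5% → £38.31
Paperback novel £11.49: books and periodicals → 0% → £0.00
Used textbook £122.23: books and periodicals → 0% → £0.00
Total tax = £0.91 + £38.31 = £39.22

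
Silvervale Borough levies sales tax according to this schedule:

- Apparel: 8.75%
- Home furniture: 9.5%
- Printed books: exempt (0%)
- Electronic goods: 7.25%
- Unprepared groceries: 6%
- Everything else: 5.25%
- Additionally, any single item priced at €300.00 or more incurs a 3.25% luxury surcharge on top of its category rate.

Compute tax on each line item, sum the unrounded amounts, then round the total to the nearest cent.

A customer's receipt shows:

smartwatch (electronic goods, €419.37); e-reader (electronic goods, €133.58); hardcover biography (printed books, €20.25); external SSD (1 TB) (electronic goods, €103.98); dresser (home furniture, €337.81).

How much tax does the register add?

Smartwatch €419.37: electronic goods → 7.25% + 3.25% surcharge = 10.5% → €44.03385
E-reader €133.58: electronic goods → 7.25% → €9.68455
Hardcover biography €20.25: printed books → 0% → €0.00
External SSD (1 TB) €103.98: electronic goods → 7.25% → €7.53855
Dresser €337.81: home furniture → 9.5% + 3.25% surcharge = 12.75% → €43.070775
Unrounded tax sum = €104.327725 → €104.33

€104.33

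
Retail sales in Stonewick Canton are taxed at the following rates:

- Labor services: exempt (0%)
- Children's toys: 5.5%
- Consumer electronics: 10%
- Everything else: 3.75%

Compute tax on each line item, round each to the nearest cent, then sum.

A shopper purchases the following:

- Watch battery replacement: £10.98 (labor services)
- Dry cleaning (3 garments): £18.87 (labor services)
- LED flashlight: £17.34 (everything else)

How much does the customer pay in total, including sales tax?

£47.84

Watch battery replacement £10.98: labor services → 0% → £0.00
Dry cleaning (3 garments) £18.87: labor services → 0% → £0.00
LED flashlight £17.34: everything else → 3.75% → £0.65
Subtotal = £47.19; tax = £0.65; total due = £47.84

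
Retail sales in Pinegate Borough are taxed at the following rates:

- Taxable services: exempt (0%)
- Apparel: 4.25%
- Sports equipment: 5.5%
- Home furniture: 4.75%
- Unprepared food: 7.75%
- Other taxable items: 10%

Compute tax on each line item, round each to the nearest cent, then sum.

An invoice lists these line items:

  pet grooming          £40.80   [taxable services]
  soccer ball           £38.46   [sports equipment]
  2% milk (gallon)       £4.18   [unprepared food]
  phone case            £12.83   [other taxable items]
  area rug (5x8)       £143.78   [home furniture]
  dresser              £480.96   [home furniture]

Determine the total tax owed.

Pet grooming £40.80: taxable services → 0% → £0.00
Soccer ball £38.46: sports equipment → 5.5% → £2.12
2% milk (gallon) £4.18: unprepared food → 7.75% → £0.32
Phone case £12.83: other taxable items → 10% → £1.28
Area rug (5x8) £143.78: home furniture → 4.75% → £6.83
Dresser £480.96: home furniture → 4.75% → £22.85
Total tax = £2.12 + £0.32 + £1.28 + £6.83 + £22.85 = £33.40

£33.40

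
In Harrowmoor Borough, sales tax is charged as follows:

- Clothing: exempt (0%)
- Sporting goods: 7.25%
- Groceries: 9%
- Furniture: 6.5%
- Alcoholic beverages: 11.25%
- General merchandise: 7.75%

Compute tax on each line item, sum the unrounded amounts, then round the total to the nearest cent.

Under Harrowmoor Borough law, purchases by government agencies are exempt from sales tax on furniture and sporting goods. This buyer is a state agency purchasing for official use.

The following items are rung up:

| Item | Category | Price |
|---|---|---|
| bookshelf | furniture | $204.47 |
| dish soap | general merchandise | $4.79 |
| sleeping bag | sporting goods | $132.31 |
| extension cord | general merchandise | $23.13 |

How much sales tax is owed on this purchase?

Bookshelf $204.47: furniture, buyer-exempt → 0% → $0.00
Dish soap $4.79: general merchandise → 7.75% → $0.371225
Sleeping bag $132.31: sporting goods, buyer-exempt → 0% → $0.00
Extension cord $23.13: general merchandise → 7.75% → $1.792575
Unrounded tax sum = $2.1638 → $2.16

$2.16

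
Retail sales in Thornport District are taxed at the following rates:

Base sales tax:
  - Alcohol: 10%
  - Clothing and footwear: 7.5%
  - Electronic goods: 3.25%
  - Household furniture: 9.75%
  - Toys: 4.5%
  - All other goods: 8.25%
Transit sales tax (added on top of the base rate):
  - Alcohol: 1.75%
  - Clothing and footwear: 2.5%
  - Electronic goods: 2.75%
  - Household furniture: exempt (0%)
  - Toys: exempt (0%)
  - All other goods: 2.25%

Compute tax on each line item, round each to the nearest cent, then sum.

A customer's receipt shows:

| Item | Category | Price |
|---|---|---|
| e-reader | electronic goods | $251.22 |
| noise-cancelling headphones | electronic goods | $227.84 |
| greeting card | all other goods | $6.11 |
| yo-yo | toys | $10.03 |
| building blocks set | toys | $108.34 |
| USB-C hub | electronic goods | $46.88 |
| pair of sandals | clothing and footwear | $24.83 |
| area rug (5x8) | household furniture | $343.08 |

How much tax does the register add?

E-reader $251.22: electronic goods → 3.25% + 2.75% transit = 6% → $15.07
Noise-cancelling headphones $227.84: electronic goods → 3.25% + 2.75% transit = 6% → $13.67
Greeting card $6.11: all other goods → 8.25% + 2.25% transit = 10.5% → $0.64
Yo-yo $10.03: toys → 4.5% + 0% transit = 4.5% → $0.45
Building blocks set $108.34: toys → 4.5% + 0% transit = 4.5% → $4.88
USB-C hub $46.88: electronic goods → 3.25% + 2.75% transit = 6% → $2.81
Pair of sandals $24.83: clothing and footwear → 7.5% + 2.5% transit = 10% → $2.48
Area rug (5x8) $343.08: household furniture → 9.75% + 0% transit = 9.75% → $33.45
Total tax = $15.07 + $13.67 + $0.64 + $0.45 + $4.88 + $2.81 + $2.48 + $33.45 = $73.45

$73.45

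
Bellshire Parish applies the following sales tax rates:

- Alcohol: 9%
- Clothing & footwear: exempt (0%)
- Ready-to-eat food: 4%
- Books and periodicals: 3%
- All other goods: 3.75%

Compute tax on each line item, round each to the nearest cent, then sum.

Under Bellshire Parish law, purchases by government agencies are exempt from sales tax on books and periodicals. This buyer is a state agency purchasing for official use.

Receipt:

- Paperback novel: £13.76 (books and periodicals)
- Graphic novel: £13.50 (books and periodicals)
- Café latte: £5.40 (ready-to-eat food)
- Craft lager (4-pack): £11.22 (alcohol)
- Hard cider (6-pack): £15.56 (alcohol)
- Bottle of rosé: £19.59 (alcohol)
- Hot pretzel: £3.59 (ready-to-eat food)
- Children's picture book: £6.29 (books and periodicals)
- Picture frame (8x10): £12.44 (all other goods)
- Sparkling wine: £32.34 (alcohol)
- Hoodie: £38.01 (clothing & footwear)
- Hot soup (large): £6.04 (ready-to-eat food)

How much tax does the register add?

£8.15

Paperback novel £13.76: books and periodicals, buyer-exempt → 0% → £0.00
Graphic novel £13.50: books and periodicals, buyer-exempt → 0% → £0.00
Café latte £5.40: ready-to-eat food → 4% → £0.22
Craft lager (4-pack) £11.22: alcohol → 9% → £1.01
Hard cider (6-pack) £15.56: alcohol → 9% → £1.40
Bottle of rosé £19.59: alcohol → 9% → £1.76
Hot pretzel £3.59: ready-to-eat food → 4% → £0.14
Children's picture book £6.29: books and periodicals, buyer-exempt → 0% → £0.00
Picture frame (8x10) £12.44: all other goods → 3.75% → £0.47
Sparkling wine £32.34: alcohol → 9% → £2.91
Hoodie £38.01: clothing & footwear → 0% → £0.00
Hot soup (large) £6.04: ready-to-eat food → 4% → £0.24
Total tax = £0.22 + £1.01 + £1.40 + £1.76 + £0.14 + £0.47 + £2.91 + £0.24 = £8.15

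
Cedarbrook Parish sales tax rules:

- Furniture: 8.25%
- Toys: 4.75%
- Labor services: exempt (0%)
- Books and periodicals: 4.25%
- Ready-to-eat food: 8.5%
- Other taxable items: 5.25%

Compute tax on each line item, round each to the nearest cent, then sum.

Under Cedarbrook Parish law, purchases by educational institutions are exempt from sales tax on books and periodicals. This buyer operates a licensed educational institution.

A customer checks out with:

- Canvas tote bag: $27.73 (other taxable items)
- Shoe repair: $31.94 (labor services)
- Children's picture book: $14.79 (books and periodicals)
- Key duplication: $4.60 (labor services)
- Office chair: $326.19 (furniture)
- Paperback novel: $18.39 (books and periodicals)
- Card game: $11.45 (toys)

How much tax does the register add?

Canvas tote bag $27.73: other taxable items → 5.25% → $1.46
Shoe repair $31.94: labor services → 0% → $0.00
Children's picture book $14.79: books and periodicals, buyer-exempt → 0% → $0.00
Key duplication $4.60: labor services → 0% → $0.00
Office chair $326.19: furniture → 8.25% → $26.91
Paperback novel $18.39: books and periodicals, buyer-exempt → 0% → $0.00
Card game $11.45: toys → 4.75% → $0.54
Total tax = $1.46 + $26.91 + $0.54 = $28.91

$28.91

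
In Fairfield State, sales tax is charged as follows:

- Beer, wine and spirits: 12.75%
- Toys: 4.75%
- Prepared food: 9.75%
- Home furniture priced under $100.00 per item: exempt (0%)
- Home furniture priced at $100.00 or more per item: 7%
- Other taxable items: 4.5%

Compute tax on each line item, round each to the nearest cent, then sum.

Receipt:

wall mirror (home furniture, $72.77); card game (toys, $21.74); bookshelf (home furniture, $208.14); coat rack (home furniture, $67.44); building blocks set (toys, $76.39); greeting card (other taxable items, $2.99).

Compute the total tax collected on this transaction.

Wall mirror $72.77: home furniture, under $100.00 → 0% → $0.00
Card game $21.74: toys → 4.75% → $1.03
Bookshelf $208.14: home furniture, $100.00 or more → 7% → $14.57
Coat rack $67.44: home furniture, under $100.00 → 0% → $0.00
Building blocks set $76.39: toys → 4.75% → $3.63
Greeting card $2.99: other taxable items → 4.5% → $0.13
Total tax = $1.03 + $14.57 + $3.63 + $0.13 = $19.36

$19.36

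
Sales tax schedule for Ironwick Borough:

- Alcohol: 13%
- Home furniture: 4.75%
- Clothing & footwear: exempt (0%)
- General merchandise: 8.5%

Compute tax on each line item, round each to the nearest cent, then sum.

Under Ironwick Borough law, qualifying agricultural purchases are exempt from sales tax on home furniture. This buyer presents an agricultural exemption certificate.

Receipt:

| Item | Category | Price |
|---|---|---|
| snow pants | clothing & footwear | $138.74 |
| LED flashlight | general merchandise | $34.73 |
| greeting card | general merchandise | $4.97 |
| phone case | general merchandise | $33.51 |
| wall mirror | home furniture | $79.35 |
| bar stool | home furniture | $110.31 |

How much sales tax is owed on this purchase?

Snow pants $138.74: clothing & footwear → 0% → $0.00
LED flashlight $34.73: general merchandise → 8.5% → $2.95
Greeting card $4.97: general merchandise → 8.5% → $0.42
Phone case $33.51: general merchandise → 8.5% → $2.85
Wall mirror $79.35: home furniture, buyer-exempt → 0% → $0.00
Bar stool $110.31: home furniture, buyer-exempt → 0% → $0.00
Total tax = $2.95 + $0.42 + $2.85 = $6.22

$6.22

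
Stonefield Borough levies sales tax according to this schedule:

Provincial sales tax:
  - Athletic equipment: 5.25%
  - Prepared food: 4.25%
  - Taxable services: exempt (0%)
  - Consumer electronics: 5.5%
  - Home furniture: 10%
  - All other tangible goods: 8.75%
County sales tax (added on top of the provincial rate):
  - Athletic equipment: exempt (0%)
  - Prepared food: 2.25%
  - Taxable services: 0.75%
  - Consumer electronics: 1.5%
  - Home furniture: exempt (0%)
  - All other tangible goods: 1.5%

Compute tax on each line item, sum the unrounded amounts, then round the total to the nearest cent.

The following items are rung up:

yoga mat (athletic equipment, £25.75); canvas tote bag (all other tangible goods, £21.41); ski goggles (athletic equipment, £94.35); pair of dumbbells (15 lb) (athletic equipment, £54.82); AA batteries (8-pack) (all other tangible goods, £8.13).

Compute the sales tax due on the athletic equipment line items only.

£9.18

Yoga mat £25.75: athletic equipment → 5.25% + 0% county = 5.25% → £1.351875
Ski goggles £94.35: athletic equipment → 5.25% + 0% county = 5.25% → £4.953375
Pair of dumbbells (15 lb) £54.82: athletic equipment → 5.25% + 0% county = 5.25% → £2.87805
Tax on athletic equipment: unrounded sum = £9.1833 → £9.18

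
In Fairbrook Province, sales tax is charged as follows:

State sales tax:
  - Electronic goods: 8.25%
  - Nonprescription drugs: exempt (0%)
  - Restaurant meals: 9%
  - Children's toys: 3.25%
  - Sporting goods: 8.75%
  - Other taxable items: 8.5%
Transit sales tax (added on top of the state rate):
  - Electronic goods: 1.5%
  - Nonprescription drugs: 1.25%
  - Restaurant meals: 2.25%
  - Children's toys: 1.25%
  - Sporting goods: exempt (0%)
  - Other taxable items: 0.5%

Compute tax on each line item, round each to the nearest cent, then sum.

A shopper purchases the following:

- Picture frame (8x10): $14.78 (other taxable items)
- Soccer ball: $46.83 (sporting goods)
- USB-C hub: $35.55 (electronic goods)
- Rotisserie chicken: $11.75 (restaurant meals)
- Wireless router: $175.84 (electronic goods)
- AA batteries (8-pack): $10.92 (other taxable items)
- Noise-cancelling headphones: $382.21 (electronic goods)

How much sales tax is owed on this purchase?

Picture frame (8x10) $14.78: other taxable items → 8.5% + 0.5% transit = 9% → $1.33
Soccer ball $46.83: sporting goods → 8.75% + 0% transit = 8.75% → $4.10
USB-C hub $35.55: electronic goods → 8.25% + 1.5% transit = 9.75% → $3.47
Rotisserie chicken $11.75: restaurant meals → 9% + 2.25% transit = 11.25% → $1.32
Wireless router $175.84: electronic goods → 8.25% + 1.5% transit = 9.75% → $17.14
AA batteries (8-pack) $10.92: other taxable items → 8.5% + 0.5% transit = 9% → $0.98
Noise-cancelling headphones $382.21: electronic goods → 8.25% + 1.5% transit = 9.75% → $37.27
Total tax = $1.33 + $4.10 + $3.47 + $1.32 + $17.14 + $0.98 + $37.27 = $65.61

$65.61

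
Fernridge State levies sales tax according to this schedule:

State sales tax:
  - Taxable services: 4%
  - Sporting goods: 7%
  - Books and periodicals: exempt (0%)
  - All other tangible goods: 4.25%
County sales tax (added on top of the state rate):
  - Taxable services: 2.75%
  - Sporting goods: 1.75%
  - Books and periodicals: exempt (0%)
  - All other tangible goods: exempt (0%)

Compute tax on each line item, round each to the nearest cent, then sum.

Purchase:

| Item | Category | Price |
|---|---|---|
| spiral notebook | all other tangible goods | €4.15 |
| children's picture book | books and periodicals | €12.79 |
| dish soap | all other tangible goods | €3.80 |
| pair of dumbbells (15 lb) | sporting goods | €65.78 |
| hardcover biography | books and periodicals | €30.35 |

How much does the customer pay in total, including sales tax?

€122.97

Spiral notebook €4.15: all other tangible goods → 4.25% + 0% county = 4.25% → €0.18
Children's picture book €12.79: books and periodicals → 0% + 0% county = 0% → €0.00
Dish soap €3.80: all other tangible goods → 4.25% + 0% county = 4.25% → €0.16
Pair of dumbbells (15 lb) €65.78: sporting goods → 7% + 1.75% county = 8.75% → €5.76
Hardcover biography €30.35: books and periodicals → 0% + 0% county = 0% → €0.00
Subtotal = €116.87; tax = €6.10; total due = €122.97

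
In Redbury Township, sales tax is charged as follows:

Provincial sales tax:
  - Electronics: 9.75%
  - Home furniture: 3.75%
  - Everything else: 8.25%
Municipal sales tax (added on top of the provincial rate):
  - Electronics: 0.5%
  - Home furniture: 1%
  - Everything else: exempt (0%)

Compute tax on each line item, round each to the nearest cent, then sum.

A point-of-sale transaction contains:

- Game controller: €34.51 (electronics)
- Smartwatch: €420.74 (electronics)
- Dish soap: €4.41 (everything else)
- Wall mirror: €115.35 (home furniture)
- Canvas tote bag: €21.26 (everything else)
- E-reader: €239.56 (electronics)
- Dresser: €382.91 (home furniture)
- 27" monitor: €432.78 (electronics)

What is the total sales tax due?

€141.36

Game controller €34.51: electronics → 9.75% + 0.5% municipal = 10.25% → €3.54
Smartwatch €420.74: electronics → 9.75% + 0.5% municipal = 10.25% → €43.13
Dish soap €4.41: everything else → 8.25% + 0% municipal = 8.25% → €0.36
Wall mirror €115.35: home furniture → 3.75% + 1% municipal = 4.75% → €5.48
Canvas tote bag €21.26: everything else → 8.25% + 0% municipal = 8.25% → €1.75
E-reader €239.56: electronics → 9.75% + 0.5% municipal = 10.25% → €24.55
Dresser €382.91: home furniture → 3.75% + 1% municipal = 4.75% → €18.19
27" monitor €432.78: electronics → 9.75% + 0.5% municipal = 10.25% → €44.36
Total tax = €3.54 + €43.13 + €0.36 + €5.48 + €1.75 + €24.55 + €18.19 + €44.36 = €141.36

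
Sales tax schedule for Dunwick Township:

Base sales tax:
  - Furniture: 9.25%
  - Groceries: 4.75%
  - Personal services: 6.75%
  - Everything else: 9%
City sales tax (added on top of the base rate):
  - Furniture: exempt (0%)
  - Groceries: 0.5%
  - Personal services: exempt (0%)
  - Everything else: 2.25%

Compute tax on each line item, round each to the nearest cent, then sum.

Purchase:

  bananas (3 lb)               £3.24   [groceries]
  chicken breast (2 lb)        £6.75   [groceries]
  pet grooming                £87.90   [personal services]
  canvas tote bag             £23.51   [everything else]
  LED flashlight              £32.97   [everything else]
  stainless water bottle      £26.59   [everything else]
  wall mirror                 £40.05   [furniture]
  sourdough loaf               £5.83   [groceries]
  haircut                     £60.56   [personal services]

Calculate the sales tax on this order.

£23.89

Bananas (3 lb) £3.24: groceries → 4.75% + 0.5% city = 5.25% → £0.17
Chicken breast (2 lb) £6.75: groceries → 4.75% + 0.5% city = 5.25% → £0.35
Pet grooming £87.90: personal services → 6.75% + 0% city = 6.75% → £5.93
Canvas tote bag £23.51: everything else → 9% + 2.25% city = 11.25% → £2.64
LED flashlight £32.97: everything else → 9% + 2.25% city = 11.25% → £3.71
Stainless water bottle £26.59: everything else → 9% + 2.25% city = 11.25% → £2.99
Wall mirror £40.05: furniture → 9.25% + 0% city = 9.25% → £3.70
Sourdough loaf £5.83: groceries → 4.75% + 0.5% city = 5.25% → £0.31
Haircut £60.56: personal services → 6.75% + 0% city = 6.75% → £4.09
Total tax = £0.17 + £0.35 + £5.93 + £2.64 + £3.71 + £2.99 + £3.70 + £0.31 + £4.09 = £23.89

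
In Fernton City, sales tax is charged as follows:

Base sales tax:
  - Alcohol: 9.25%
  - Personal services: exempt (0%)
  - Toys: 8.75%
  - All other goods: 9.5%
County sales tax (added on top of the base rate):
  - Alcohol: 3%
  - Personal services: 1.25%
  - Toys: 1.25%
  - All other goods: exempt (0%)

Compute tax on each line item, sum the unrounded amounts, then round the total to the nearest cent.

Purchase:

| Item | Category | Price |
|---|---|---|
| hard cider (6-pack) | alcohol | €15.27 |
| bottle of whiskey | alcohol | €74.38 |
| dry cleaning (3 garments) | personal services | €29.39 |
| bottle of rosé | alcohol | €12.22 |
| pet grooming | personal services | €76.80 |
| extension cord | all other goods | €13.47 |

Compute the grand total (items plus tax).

€236.62

Hard cider (6-pack) €15.27: alcohol → 9.25% + 3% county = 12.25% → €1.870575
Bottle of whiskey €74.38: alcohol → 9.25% + 3% county = 12.25% → €9.11155
Dry cleaning (3 garments) €29.39: personal services → 0% + 1.25% county = 1.25% → €0.367375
Bottle of rosé €12.22: alcohol → 9.25% + 3% county = 12.25% → €1.49695
Pet grooming €76.80: personal services → 0% + 1.25% county = 1.25% → €0.96
Extension cord €13.47: all other goods → 9.5% + 0% county = 9.5% → €1.27965
Subtotal = €221.53; unrounded tax = €15.0861 → €15.09; total due = €236.62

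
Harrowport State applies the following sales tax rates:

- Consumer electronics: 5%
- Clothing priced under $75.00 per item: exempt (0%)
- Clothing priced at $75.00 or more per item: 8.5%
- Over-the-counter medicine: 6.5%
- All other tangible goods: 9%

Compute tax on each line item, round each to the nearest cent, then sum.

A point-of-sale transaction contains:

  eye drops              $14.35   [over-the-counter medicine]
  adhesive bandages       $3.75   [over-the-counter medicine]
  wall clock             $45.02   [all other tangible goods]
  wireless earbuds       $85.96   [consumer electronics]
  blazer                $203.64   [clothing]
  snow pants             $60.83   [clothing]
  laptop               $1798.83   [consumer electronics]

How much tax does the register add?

Eye drops $14.35: over-the-counter medicine → 6.5% → $0.93
Adhesive bandages $3.75: over-the-counter medicine → 6.5% → $0.24
Wall clock $45.02: all other tangible goods → 9% → $4.05
Wireless earbuds $85.96: consumer electronics → 5% → $4.30
Blazer $203.64: clothing, $75.00 or more → 8.5% → $17.31
Snow pants $60.83: clothing, under $75.00 → 0% → $0.00
Laptop $1798.83: consumer electronics → 5% → $89.94
Total tax = $0.93 + $0.24 + $4.05 + $4.30 + $17.31 + $89.94 = $116.77

$116.77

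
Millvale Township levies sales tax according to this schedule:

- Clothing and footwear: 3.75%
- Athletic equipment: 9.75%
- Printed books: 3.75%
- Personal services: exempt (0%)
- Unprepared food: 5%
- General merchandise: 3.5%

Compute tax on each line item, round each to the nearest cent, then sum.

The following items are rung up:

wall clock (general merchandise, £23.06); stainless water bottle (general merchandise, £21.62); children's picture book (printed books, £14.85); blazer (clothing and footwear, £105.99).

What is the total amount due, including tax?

Wall clock £23.06: general merchandise → 3.5% → £0.81
Stainless water bottle £21.62: general merchandise → 3.5% → £0.76
Children's picture book £14.85: printed books → 3.75% → £0.56
Blazer £105.99: clothing and footwear → 3.75% → £3.97
Subtotal = £165.52; tax = £6.10; total due = £171.62

£171.62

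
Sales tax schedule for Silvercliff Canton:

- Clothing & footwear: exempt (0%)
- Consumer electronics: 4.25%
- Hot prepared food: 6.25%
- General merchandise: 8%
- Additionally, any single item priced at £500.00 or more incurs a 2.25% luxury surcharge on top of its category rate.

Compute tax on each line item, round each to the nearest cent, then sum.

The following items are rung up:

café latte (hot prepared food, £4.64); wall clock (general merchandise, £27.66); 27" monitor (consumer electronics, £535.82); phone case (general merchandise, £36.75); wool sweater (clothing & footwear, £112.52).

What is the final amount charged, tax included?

£757.66

Café latte £4.64: hot prepared food → 6.25% → £0.29
Wall clock £27.66: general merchandise → 8% → £2.21
27" monitor £535.82: consumer electronics → 4.25% + 2.25% surcharge = 6.5% → £34.83
Phone case £36.75: general merchandise → 8% → £2.94
Wool sweater £112.52: clothing & footwear → 0% → £0.00
Subtotal = £717.39; tax = £40.27; total due = £757.66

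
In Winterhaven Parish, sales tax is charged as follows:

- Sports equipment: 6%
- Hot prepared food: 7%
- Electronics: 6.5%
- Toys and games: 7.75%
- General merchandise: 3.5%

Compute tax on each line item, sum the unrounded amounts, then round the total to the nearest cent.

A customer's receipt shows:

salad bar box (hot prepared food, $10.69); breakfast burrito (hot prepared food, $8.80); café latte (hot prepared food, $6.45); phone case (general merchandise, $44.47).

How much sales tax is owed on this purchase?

$3.37

Salad bar box $10.69: hot prepared food → 7% → $0.7483
Breakfast burrito $8.80: hot prepared food → 7% → $0.616
Café latte $6.45: hot prepared food → 7% → $0.4515
Phone case $44.47: general merchandise → 3.5% → $1.55645
Unrounded tax sum = $3.37225 → $3.37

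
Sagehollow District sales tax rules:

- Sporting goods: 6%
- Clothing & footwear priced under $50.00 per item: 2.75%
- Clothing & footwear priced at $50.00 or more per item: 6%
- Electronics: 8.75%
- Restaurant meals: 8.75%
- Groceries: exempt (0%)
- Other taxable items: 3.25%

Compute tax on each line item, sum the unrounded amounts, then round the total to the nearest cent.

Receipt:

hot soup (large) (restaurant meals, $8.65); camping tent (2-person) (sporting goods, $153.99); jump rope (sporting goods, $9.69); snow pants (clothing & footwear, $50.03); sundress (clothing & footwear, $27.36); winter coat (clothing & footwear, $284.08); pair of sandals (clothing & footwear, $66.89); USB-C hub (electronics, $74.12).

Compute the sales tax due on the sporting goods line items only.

Camping tent (2-person) $153.99: sporting goods → 6% → $9.2394
Jump rope $9.69: sporting goods → 6% → $0.5814
Tax on sporting goods: unrounded sum = $9.8208 → $9.82

$9.82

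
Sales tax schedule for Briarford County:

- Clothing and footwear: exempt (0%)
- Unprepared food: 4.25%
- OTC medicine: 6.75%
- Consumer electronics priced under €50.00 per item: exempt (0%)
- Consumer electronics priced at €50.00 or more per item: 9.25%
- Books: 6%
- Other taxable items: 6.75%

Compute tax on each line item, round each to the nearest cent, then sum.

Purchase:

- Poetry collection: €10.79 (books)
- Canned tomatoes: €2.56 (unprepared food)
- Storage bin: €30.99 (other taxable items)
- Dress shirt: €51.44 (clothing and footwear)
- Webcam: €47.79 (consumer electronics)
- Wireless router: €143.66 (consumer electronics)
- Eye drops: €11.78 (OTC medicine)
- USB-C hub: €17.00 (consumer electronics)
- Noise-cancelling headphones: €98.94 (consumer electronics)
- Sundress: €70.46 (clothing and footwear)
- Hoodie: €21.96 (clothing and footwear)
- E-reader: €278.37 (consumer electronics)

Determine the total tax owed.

Poetry collection €10.79: books → 6% → €0.65
Canned tomatoes €2.56: unprepared food → 4.25% → €0.11
Storage bin €30.99: other taxable items → 6.75% → €2.09
Dress shirt €51.44: clothing and footwear → 0% → €0.00
Webcam €47.79: consumer electronics, under €50.00 → 0% → €0.00
Wireless router €143.66: consumer electronics, €50.00 or more → 9.25% → €13.29
Eye drops €11.78: OTC medicine → 6.75% → €0.80
USB-C hub €17.00: consumer electronics, under €50.00 → 0% → €0.00
Noise-cancelling headphones €98.94: consumer electronics, €50.00 or more → 9.25% → €9.15
Sundress €70.46: clothing and footwear → 0% → €0.00
Hoodie €21.96: clothing and footwear → 0% → €0.00
E-reader €278.37: consumer electronics, €50.00 or more → 9.25% → €25.75
Total tax = €0.65 + €0.11 + €2.09 + €13.29 + €0.80 + €9.15 + €25.75 = €51.84

€51.84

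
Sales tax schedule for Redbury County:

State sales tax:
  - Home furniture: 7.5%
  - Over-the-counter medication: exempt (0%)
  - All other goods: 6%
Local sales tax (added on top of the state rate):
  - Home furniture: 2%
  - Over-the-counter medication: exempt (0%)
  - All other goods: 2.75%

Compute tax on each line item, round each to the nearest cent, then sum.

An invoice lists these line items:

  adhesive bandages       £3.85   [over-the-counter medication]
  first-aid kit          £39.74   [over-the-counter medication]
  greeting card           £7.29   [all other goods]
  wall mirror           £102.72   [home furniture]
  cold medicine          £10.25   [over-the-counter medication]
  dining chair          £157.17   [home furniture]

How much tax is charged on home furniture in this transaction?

Wall mirror £102.72: home furniture → 7.5% + 2% local = 9.5% → £9.76
Dining chair £157.17: home furniture → 7.5% + 2% local = 9.5% → £14.93
Tax on home furniture = £9.76 + £14.93 = £24.69

£24.69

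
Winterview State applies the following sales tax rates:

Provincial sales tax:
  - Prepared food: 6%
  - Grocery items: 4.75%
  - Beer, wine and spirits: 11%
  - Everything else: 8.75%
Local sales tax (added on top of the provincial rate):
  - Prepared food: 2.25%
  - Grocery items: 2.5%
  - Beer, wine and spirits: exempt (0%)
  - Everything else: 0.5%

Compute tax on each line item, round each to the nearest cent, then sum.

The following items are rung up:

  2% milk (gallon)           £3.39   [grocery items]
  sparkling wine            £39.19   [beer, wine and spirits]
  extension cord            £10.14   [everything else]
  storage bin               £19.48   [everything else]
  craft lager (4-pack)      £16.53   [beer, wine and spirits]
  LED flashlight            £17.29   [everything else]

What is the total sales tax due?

2% milk (gallon) £3.39: grocery items → 4.75% + 2.5% local = 7.25% → £0.25
Sparkling wine £39.19: beer, wine and spirits → 11% + 0% local = 11% → £4.31
Extension cord £10.14: everything else → 8.75% + 0.5% local = 9.25% → £0.94
Storage bin £19.48: everything else → 8.75% + 0.5% local = 9.25% → £1.80
Craft lager (4-pack) £16.53: beer, wine and spirits → 11% + 0% local = 11% → £1.82
LED flashlight £17.29: everything else → 8.75% + 0.5% local = 9.25% → £1.60
Total tax = £0.25 + £4.31 + £0.94 + £1.80 + £1.82 + £1.60 = £10.72

£10.72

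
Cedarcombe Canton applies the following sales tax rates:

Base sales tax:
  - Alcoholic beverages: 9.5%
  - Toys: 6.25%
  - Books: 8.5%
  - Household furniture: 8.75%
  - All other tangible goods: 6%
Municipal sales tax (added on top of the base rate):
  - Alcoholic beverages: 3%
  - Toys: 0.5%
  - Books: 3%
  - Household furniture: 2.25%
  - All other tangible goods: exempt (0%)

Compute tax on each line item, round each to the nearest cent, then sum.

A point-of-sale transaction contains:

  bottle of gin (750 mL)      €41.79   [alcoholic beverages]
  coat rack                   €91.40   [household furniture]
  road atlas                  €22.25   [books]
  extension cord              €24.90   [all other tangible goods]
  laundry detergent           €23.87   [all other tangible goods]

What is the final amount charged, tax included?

€224.96

Bottle of gin (750 mL) €41.79: alcoholic beverages → 9.5% + 3% municipal = 12.5% → €5.22
Coat rack €91.40: household furniture → 8.75% + 2.25% municipal = 11% → €10.05
Road atlas €22.25: books → 8.5% + 3% municipal = 11.5% → €2.56
Extension cord €24.90: all other tangible goods → 6% + 0% municipal = 6% → €1.49
Laundry detergent €23.87: all other tangible goods → 6% + 0% municipal = 6% → €1.43
Subtotal = €204.21; tax = €20.75; total due = €224.96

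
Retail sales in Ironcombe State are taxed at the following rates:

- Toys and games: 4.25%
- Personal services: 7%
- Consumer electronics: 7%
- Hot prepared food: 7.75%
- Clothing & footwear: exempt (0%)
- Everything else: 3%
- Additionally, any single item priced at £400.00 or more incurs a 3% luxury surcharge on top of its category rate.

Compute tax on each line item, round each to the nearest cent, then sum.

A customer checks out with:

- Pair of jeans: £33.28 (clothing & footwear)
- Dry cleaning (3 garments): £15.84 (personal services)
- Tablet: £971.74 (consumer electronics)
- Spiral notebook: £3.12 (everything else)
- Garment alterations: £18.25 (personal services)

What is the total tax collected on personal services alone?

Dry cleaning (3 garments) £15.84: personal services → 7% → £1.11
Garment alterations £18.25: personal services → 7% → £1.28
Tax on personal services = £1.11 + £1.28 = £2.39

£2.39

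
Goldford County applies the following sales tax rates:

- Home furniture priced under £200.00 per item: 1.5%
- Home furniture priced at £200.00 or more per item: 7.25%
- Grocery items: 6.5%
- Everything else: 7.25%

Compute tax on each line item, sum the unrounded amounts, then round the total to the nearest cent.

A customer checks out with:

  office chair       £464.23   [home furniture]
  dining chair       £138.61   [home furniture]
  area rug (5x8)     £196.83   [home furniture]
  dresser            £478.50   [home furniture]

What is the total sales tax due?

Office chair £464.23: home furniture, £200.00 or more → 7.25% → £33.656675
Dining chair £138.61: home furniture, under £200.00 → 1.5% → £2.07915
Area rug (5x8) £196.83: home furniture, under £200.00 → 1.5% → £2.95245
Dresser £478.50: home furniture, £200.00 or more → 7.25% → £34.69125
Unrounded tax sum = £73.379525 → £73.38

£73.38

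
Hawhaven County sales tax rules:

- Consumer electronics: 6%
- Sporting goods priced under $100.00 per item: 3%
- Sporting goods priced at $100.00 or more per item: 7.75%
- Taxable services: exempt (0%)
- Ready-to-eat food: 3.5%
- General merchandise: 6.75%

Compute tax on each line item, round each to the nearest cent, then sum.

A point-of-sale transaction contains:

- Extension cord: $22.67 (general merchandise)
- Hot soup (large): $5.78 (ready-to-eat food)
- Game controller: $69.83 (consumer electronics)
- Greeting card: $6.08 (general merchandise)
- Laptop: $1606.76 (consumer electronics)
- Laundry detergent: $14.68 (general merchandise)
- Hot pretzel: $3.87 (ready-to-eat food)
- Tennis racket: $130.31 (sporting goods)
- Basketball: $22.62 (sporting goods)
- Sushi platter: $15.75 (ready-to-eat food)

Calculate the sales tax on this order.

$115.20

Extension cord $22.67: general merchandise → 6.75% → $1.53
Hot soup (large) $5.78: ready-to-eat food → 3.5% → $0.20
Game controller $69.83: consumer electronics → 6% → $4.19
Greeting card $6.08: general merchandise → 6.75% → $0.41
Laptop $1606.76: consumer electronics → 6% → $96.41
Laundry detergent $14.68: general merchandise → 6.75% → $0.99
Hot pretzel $3.87: ready-to-eat food → 3.5% → $0.14
Tennis racket $130.31: sporting goods, $100.00 or more → 7.75% → $10.10
Basketball $22.62: sporting goods, under $100.00 → 3% → $0.68
Sushi platter $15.75: ready-to-eat food → 3.5% → $0.55
Total tax = $1.53 + $0.20 + $4.19 + $0.41 + $96.41 + $0.99 + $0.14 + $10.10 + $0.68 + $0.55 = $115.20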